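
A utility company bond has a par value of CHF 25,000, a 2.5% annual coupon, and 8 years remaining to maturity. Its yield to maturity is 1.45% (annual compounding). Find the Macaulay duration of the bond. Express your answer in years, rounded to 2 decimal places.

7.38 years

Periodic yield y = 0.0145. Discount each cash flow and weight by its year:
  t   CF        PV=CF/(1+0.0145)^t    t·PV
  1       625.00       616.0670       616.0670
  2       625.00       607.2617     1,214.5235
  3       625.00       598.5823     1,795.7469
  4       625.00       590.0269     2,360.1076
  5       625.00       581.5938     2,907.9689
  6       625.00       573.2812     3,439.6873
  7       625.00       565.0874     3,955.6121
  8    25,625.00    22,837.4423   182,699.5384
  Σ                 26,969.3427   198,989.2517
Price P = Σ PV = 26,969.3427.
Macaulay duration = Σ(t·PV) / P = 198,989.2517 / 26,969.3427 = 7.37835 years.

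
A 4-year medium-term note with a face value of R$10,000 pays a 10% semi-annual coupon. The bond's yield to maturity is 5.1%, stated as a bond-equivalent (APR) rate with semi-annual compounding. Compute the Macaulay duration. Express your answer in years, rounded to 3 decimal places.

3.447 years

Periodic yield y = 0.0255. Discount each cash flow and weight by its period:
  t   CF        PV=CF/(1+0.0255)^t    t·PV
  1       500.00       487.5670       487.5670
  2       500.00       475.4432       950.8865
  3       500.00       463.6209     1,390.8627
  4       500.00       452.0925     1,808.3702
  5       500.00       440.8508     2,204.2542
  6       500.00       429.8887     2,579.3321
  7       500.00       419.1991     2,934.3938
  8    10,500.00     8,584.2821    68,674.2568
  Σ                 11,752.9445    81,029.9234
Price P = Σ PV = 11,752.9445.
Macaulay duration = Σ(t·PV) / P = 81,029.9234 / 11,752.9445 = 6.89444 half-year periods.
In years: 6.89444 / 2 = 3.44722 years.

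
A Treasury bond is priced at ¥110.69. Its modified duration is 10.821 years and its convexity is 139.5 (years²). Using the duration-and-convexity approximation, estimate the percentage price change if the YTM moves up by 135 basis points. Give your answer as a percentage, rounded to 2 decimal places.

Duration effect: -D_mod·Δy = -10.821 × (+0.0135) = -0.1460835
Convexity effect: ½·C·(Δy)² = 0.5 × 139.5 × (0.0135)² = +0.0127119375
ΔP/P ≈ -0.1460835 + 0.0127119375 = -0.1333715625
= -13.33715625%.

-13.34%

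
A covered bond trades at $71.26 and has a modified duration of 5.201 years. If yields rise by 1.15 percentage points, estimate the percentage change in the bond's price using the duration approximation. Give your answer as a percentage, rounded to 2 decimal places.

-5.98%

Duration approximation: ΔP/P ≈ -D_mod · Δy = -5.201 × (+0.0115) = -0.0598115.
As a percentage: -5.98115%.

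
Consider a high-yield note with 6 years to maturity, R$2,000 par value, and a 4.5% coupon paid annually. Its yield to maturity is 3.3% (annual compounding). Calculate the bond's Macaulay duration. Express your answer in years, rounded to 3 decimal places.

5.412 years

Periodic yield y = 0.033. Discount each cash flow and weight by its year:
  t   CF        PV=CF/(1+0.033)^t    t·PV
  1        90.00        87.1249        87.1249
  2        90.00        84.3416       168.6832
  3        90.00        81.6472       244.9417
  4        90.00        79.0390       316.1558
  5        90.00        76.5140       382.5700
  6     2,090.00     1,720.0630    10,320.3781
  Σ                  2,128.7297    11,519.8537
Price P = Σ PV = 2,128.7297.
Macaulay duration = Σ(t·PV) / P = 11,519.8537 / 2,128.7297 = 5.41161 years.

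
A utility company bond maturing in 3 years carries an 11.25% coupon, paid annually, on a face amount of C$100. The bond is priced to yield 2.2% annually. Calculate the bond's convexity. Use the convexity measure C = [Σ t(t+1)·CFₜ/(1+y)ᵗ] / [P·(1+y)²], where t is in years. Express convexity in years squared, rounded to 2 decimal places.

With y = 0.022:
  t   CF        PV=CF/(1+0.022)^t    t·PV        t(t+1)·PV
  1        11.25        11.0078        11.0078          22.0157
  2        11.25        10.7709        21.5417          64.6252
  3       111.25       104.2191       312.6573       1,250.6292
  Σ                    125.9978       345.2069       1,337.2701
P = 125.9978.
Convexity = Σ t(t+1)·PV / [P·(1+y)²] = 1,337.2701 / (125.9978 × 1.044484) = 10.16142.

10.16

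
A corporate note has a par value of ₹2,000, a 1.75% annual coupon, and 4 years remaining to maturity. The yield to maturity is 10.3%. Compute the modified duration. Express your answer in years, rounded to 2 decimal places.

Periodic yield y = 0.103. First find Macaulay duration:
  t   CF        PV=CF/(1+0.103)^t    t·PV
  1        35.00        31.7316        31.7316
  2        35.00        28.7685        57.5370
  3        35.00        26.0820        78.2461
  4     2,035.00     1,374.8723     5,499.4892
  Σ                  1,461.4545     5,667.0039
P = 1,461.4545; Macaulay duration = 5,667.0039 / 1,461.4545 = 3.87765 years.
Modified duration = D_Mac / (1 + y) = 3.87765 / 1.103 = 3.51555 years.

3.52 years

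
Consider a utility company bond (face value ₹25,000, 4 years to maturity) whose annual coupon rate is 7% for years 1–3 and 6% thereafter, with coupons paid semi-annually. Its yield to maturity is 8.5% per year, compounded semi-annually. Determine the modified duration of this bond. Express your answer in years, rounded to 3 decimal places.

3.398 years

Periodic yield y = 0.0425. First find Macaulay duration:
  t   CF        PV=CF/(1+0.0425)^t    t·PV
  1       875.00       839.3285       839.3285
  2       875.00       805.1113     1,610.2226
  3       875.00       772.2890     2,316.8671
  4       875.00       740.8048     2,963.2193
  5       875.00       710.6041     3,553.0207
  6       875.00       681.6347     4,089.8080
  7       750.00       560.4396     3,923.0772
  8    25,750.00    18,457.3235   147,658.5880
  Σ                 23,567.5356   166,954.1315
P = 23,567.5356; Macaulay duration = 166,954.1315 / 23,567.5356 = 7.08407 half-year periods = 3.54204 years.
Modified duration = D_Mac / (1 + y) = 3.54204 / 1.0425 = 3.39764 years.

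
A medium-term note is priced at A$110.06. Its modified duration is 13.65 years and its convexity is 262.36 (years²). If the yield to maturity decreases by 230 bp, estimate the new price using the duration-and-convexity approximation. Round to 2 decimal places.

A$152.25

Duration effect: -D_mod·Δy = -13.65 × (-0.023) = +0.313950
Convexity effect: ½·C·(Δy)² = 0.5 × 262.36 × (-0.023)² = +0.06939422
ΔP/P ≈ +0.313950 + 0.06939422 = +0.38334422
New price ≈ 110.06 × (1 + 0.38334422) = 152.2508648532.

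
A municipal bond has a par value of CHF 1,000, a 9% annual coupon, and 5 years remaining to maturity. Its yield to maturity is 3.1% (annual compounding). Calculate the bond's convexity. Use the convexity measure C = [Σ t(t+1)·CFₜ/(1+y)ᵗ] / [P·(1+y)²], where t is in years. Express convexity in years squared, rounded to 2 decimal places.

With y = 0.031:
  t   CF        PV=CF/(1+0.031)^t    t·PV        t(t+1)·PV
  1        90.00        87.2939        87.2939         174.5878
  2        90.00        84.6691       169.3383         508.0149
  3        90.00        82.1233       246.3700         985.4799
  4        90.00        79.6540       318.6162       1,593.0809
  5     1,090.00       935.6925     4,678.4627      28,070.7765
  Σ                  1,269.4330     5,500.0811      31,331.9400
P = 1,269.4330.
Convexity = Σ t(t+1)·PV / [P·(1+y)²] = 31,331.9400 / (1,269.4330 × 1.062961) = 23.21989.

23.22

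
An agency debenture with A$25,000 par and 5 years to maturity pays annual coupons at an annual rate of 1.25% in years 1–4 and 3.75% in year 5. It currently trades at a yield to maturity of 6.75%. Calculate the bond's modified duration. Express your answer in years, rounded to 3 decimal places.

4.554 years

Periodic yield y = 0.0675. First find Macaulay duration:
  t   CF        PV=CF/(1+0.0675)^t    t·PV
  1       312.50       292.7400       292.7400
  2       312.50       274.2296       548.4591
  3       312.50       256.8895       770.6685
  4       312.50       240.6459       962.5836
  5    25,937.50    18,710.6423    93,553.2114
  Σ                 19,775.1473    96,127.6627
P = 19,775.1473; Macaulay duration = 96,127.6627 / 19,775.1473 = 4.86103 years.
Modified duration = D_Mac / (1 + y) = 4.86103 / 1.0675 = 4.55366 years.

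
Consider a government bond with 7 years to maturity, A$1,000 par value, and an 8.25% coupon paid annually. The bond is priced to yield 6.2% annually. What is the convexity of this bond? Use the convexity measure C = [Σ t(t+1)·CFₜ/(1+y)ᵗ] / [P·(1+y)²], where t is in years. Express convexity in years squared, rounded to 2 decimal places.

37.22

With y = 0.062:
  t   CF        PV=CF/(1+0.062)^t    t·PV        t(t+1)·PV
  1        82.50        77.6836        77.6836         155.3672
  2        82.50        73.1484       146.2968         438.8905
  3        82.50        68.8780       206.6339         826.5358
  4        82.50        64.8569       259.4274       1,297.1371
  5        82.50        61.0705       305.3524       1,832.1145
  6        82.50        57.5052       345.0310       2,415.2169
  7     1,082.50       710.4872     4,973.4107      39,787.2859
  Σ                  1,113.6298     6,313.8359      46,752.5479
P = 1,113.6298.
Convexity = Σ t(t+1)·PV / [P·(1+y)²] = 46,752.5479 / (1,113.6298 × 1.127844) = 37.22335.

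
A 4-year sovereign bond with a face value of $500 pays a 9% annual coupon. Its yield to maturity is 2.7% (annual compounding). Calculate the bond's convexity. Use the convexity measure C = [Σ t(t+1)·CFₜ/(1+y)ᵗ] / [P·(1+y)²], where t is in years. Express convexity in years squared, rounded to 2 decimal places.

With y = 0.027:
  t   CF        PV=CF/(1+0.027)^t    t·PV        t(t+1)·PV
  1        45.00        43.8169        43.8169          87.6339
  2        45.00        42.6650        85.3300         255.9899
  3        45.00        41.5433       124.6300         498.5198
  4       545.00       489.9082     1,959.6329       9,798.1644
  Σ                    617.9335     2,213.4098      10,640.3081
P = 617.9335.
Convexity = Σ t(t+1)·PV / [P·(1+y)²] = 10,640.3081 / (617.9335 × 1.054729) = 16.32569.

16.33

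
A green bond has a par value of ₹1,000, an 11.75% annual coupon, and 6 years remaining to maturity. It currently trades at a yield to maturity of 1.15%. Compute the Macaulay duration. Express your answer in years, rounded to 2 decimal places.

4.93 years

Periodic yield y = 0.0115. Discount each cash flow and weight by its year:
  t   CF        PV=CF/(1+0.0115)^t    t·PV
  1       117.50       116.1641       116.1641
  2       117.50       114.8434       229.6868
  3       117.50       113.5377       340.6132
  4       117.50       112.2469       448.9876
  5       117.50       110.9707       554.8536
  6     1,117.50     1,043.4033     6,260.4198
  Σ                  1,611.1662     7,950.7252
Price P = Σ PV = 1,611.1662.
Macaulay duration = Σ(t·PV) / P = 7,950.7252 / 1,611.1662 = 4.93476 years.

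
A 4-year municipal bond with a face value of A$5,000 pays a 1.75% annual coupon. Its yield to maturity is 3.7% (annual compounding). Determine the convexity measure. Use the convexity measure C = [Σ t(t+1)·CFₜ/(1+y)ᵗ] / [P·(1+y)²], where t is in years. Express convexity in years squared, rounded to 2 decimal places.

With y = 0.037:
  t   CF        PV=CF/(1+0.037)^t    t·PV        t(t+1)·PV
  1        87.50        84.3780        84.3780         168.7560
  2        87.50        81.3674       162.7348         488.2045
  3        87.50        78.4642       235.3927         941.5709
  4     5,087.50     4,399.3589    17,597.4357      87,987.1787
  Σ                  4,643.5686    18,079.9413      89,585.7102
P = 4,643.5686.
Convexity = Σ t(t+1)·PV / [P·(1+y)²] = 89,585.7102 / (4,643.5686 × 1.075369) = 17.94029.

17.94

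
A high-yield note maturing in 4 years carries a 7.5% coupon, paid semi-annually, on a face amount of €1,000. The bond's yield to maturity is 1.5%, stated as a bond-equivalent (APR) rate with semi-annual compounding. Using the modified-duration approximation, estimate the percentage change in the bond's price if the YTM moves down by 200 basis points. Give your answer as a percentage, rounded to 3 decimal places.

Periodic yield y = 0.0075. Modified duration first:
  t   CF        PV=CF/(1+0.0075)^t    t·PV
  1        37.50        37.2208        37.2208
  2        37.50        36.9438        73.8875
  3        37.50        36.6687       110.0062
  4        37.50        36.3958       145.5831
  5        37.50        36.1248       180.6242
  6        37.50        35.8559       215.1356
  7        37.50        35.5890       249.1231
  8     1,037.50       977.2995     7,818.3958
  Σ                  1,232.0984     8,829.9764
P = 1,232.0984; D_Mac = 7.16662 half-year periods = 3.58331 yrs; D_mod = 3.58331/(1+0.0075) = 3.55663 yrs.
ΔP/P ≈ -D_mod · Δy = -3.55663 × (-0.02) = +0.071133 = +7.1133%.

+7.113%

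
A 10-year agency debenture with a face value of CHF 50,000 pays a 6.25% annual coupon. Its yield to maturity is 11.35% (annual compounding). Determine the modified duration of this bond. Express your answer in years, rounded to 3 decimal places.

6.496 years

Periodic yield y = 0.1135. First find Macaulay duration:
  t   CF        PV=CF/(1+0.1135)^t    t·PV
  1     3,125.00     2,806.4661     2,806.4661
  2     3,125.00     2,520.4006     5,040.8013
  3     3,125.00     2,263.4941     6,790.4822
  4     3,125.00     2,032.7742     8,131.0967
  5     3,125.00     1,825.5718     9,127.8589
  6     3,125.00     1,639.4897     9,836.9382
  7     3,125.00     1,472.3751    10,306.6259
  8     3,125.00     1,322.2947    10,578.3574
  9     3,125.00     1,187.5121    10,687.6086
  10   53,125.00    18,129.9551   181,299.5513
  Σ                 35,200.3334   254,605.7866
P = 35,200.3334; Macaulay duration = 254,605.7866 / 35,200.3334 = 7.23305 years.
Modified duration = D_Mac / (1 + y) = 7.23305 / 1.1135 = 6.49578 years.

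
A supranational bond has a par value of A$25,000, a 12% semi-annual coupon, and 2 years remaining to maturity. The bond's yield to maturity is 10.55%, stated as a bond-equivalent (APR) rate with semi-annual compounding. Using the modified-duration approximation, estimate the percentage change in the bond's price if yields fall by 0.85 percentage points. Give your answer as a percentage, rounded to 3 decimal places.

Periodic yield y = 0.05275. Modified duration first:
  t   CF        PV=CF/(1+0.05275)^t    t·PV
  1     1,500.00     1,424.8397     1,424.8397
  2     1,500.00     1,353.4455     2,706.8909
  3     1,500.00     1,285.6286     3,856.8857
  4    26,500.00    21,574.7054    86,298.8215
  Σ                 25,638.6191    94,287.4378
P = 25,638.6191; D_Mac = 3.67756 half-year periods = 1.83878 yrs; D_mod = 1.83878/(1+0.05275) = 1.74664 yrs.
ΔP/P ≈ -D_mod · Δy = -1.74664 × (-0.0085) = +0.014846 = +1.4846%.

+1.485%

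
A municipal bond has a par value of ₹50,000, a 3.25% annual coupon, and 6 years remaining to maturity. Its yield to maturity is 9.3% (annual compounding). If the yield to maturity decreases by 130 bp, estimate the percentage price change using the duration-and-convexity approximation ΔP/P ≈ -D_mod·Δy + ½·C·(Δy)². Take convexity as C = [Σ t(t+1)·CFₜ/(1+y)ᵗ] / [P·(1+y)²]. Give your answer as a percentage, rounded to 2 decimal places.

+6.75%

With y = 0.093:
  t   CF        PV=CF/(1+0.093)^t    t·PV        t(t+1)·PV
  1     1,625.00     1,486.7338     1,486.7338       2,973.4675
  2     1,625.00     1,360.2322     2,720.4643       8,161.3930
  3     1,625.00     1,244.4942     3,733.4826      14,933.9305
  4     1,625.00     1,138.6040     4,554.4161      22,772.0806
  5     1,625.00     1,041.7237     5,208.6186      31,251.7118
  6    51,625.00    30,278.8302   181,672.9814   1,271,710.8697
  Σ                 36,550.6181   199,376.6969   1,351,803.4532
P = 36,550.6181; D_Mac = 5.45481 yrs; D_mod = 4.99068 yrs; C = 30.95840.
Duration effect: -4.99068 × (-0.013) = +0.064879
Convexity effect: 0.5 × 30.95840 × (-0.013)² = +0.0026160
ΔP/P ≈ +0.064879 + 0.0026160 = +0.067495 = +6.7495%.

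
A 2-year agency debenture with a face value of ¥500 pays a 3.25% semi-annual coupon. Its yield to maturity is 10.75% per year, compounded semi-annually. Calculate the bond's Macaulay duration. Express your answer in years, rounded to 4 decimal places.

Periodic yield y = 0.05375. Discount each cash flow and weight by its period:
  t   CF        PV=CF/(1+0.05375)^t    t·PV
  1        8.125         7.7106         7.7106
  2        8.125         7.3173        14.6345
  3        8.125         6.9440        20.8320
  4      508.125       412.1167     1,648.4668
  Σ                    434.0885     1,691.6439
Price P = Σ PV = 434.0885.
Macaulay duration = Σ(t·PV) / P = 1,691.6439 / 434.0885 = 3.89700 half-year periods.
In years: 3.89700 / 2 = 1.94850 years.

1.9485 years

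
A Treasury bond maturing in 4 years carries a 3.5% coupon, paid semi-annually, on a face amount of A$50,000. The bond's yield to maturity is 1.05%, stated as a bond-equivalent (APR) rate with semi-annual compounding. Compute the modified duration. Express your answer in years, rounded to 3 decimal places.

Periodic yield y = 0.00525. First find Macaulay duration:
  t   CF        PV=CF/(1+0.00525)^t    t·PV
  1       875.00       870.4302       870.4302
  2       875.00       865.8843     1,731.7687
  3       875.00       861.3622     2,584.0866
  4       875.00       856.8637     3,427.4547
  5       875.00       852.3886     4,261.9431
  6       875.00       847.9370     5,087.6217
  7       875.00       843.5085     5,904.5597
  8    50,875.00    48,787.8599   390,302.8792
  Σ                 54,786.2345   414,170.7440
P = 54,786.2345; Macaulay duration = 414,170.7440 / 54,786.2345 = 7.55976 half-year periods = 3.77988 years.
Modified duration = D_Mac / (1 + y) = 3.77988 / 1.00525 = 3.76014 years.

3.760 years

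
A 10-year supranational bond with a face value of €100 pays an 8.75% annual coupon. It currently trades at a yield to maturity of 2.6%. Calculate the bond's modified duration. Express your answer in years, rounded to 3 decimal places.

Periodic yield y = 0.026. First find Macaulay duration:
  t   CF        PV=CF/(1+0.026)^t    t·PV
  1         8.75         8.5283         8.5283
  2         8.75         8.3121        16.6243
  3         8.75         8.1015        24.3045
  4         8.75         7.8962        31.5848
  5         8.75         7.6961        38.4805
  6         8.75         7.5011        45.0065
  7         8.75         7.3110        51.1770
  8         8.75         7.1257        57.0058
  9         8.75         6.9452        62.5064
  10      108.75        84.1309       841.3092
  Σ                    153.5481     1,176.5274
P = 153.5481; Macaulay duration = 1,176.5274 / 153.5481 = 7.66227 years.
Modified duration = D_Mac / (1 + y) = 7.66227 / 1.026 = 7.46810 years.

7.468 years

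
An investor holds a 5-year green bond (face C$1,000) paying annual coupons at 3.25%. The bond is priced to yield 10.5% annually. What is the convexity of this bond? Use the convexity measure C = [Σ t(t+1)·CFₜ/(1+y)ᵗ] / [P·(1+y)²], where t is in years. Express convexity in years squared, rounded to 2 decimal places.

22.19

With y = 0.105:
  t   CF        PV=CF/(1+0.105)^t    t·PV        t(t+1)·PV
  1        32.50        29.4118        29.4118          58.8235
  2        32.50        26.6170        53.2340         159.7019
  3        32.50        24.0878        72.2633         289.0532
  4        32.50        21.7989        87.1955         435.9777
  5     1,032.50       626.7274     3,133.6369      18,801.8215
  Σ                    728.6428     3,375.7415      19,745.3778
P = 728.6428.
Convexity = Σ t(t+1)·PV / [P·(1+y)²] = 19,745.3778 / (728.6428 × 1.221025) = 22.19352.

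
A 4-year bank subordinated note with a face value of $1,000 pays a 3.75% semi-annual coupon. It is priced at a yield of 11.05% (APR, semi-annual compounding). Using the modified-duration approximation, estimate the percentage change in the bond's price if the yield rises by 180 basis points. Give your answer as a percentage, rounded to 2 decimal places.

Periodic yield y = 0.05525. Modified duration first:
  t   CF        PV=CF/(1+0.05525)^t    t·PV
  1        18.75        17.7683        17.7683
  2        18.75        16.8380        33.6760
  3        18.75        15.9564        47.8692
  4        18.75        15.1210        60.4839
  5        18.75        14.3293        71.6464
  6        18.75        13.5790        81.4742
  7        18.75        12.8681        90.0766
  8     1,018.75       662.5593     5,300.4742
  Σ                    769.0194     5,703.4688
P = 769.0194; D_Mac = 7.41655 half-year periods = 3.70827 yrs; D_mod = 3.70827/(1+0.05525) = 3.51412 yrs.
ΔP/P ≈ -D_mod · Δy = -3.51412 × (+0.018) = -0.063254 = -6.3254%.

-6.33%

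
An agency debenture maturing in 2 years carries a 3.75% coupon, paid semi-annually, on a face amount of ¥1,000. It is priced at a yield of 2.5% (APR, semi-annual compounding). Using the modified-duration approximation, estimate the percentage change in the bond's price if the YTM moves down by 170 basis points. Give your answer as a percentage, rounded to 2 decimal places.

Periodic yield y = 0.0125. Modified duration first:
  t   CF        PV=CF/(1+0.0125)^t    t·PV
  1        18.75        18.5185        18.5185
  2        18.75        18.2899        36.5798
  3        18.75        18.0641        54.1923
  4     1,018.75       969.3654     3,877.4614
  Σ                  1,024.2379     3,986.7520
P = 1,024.2379; D_Mac = 3.89241 half-year periods = 1.94620 yrs; D_mod = 1.94620/(1+0.0125) = 1.92218 yrs.
ΔP/P ≈ -D_mod · Δy = -1.92218 × (-0.017) = +0.032677 = +3.2677%.

+3.27%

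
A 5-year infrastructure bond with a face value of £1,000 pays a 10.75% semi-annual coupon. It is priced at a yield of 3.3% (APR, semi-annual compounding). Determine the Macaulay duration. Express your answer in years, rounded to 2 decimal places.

4.15 years

Periodic yield y = 0.0165. Discount each cash flow and weight by its period:
  t   CF        PV=CF/(1+0.0165)^t    t·PV
  1        53.75        52.8775        52.8775
  2        53.75        52.0192       104.0384
  3        53.75        51.1748       153.5245
  4        53.75        50.3441       201.3766
  5        53.75        49.5269       247.6347
  6        53.75        48.7230       292.3381
  7        53.75        47.9321       335.5250
  8        53.75        47.1541       377.2328
  9        53.75        46.3887       417.4981
  10    1,053.75       894.6718     8,946.7182
  Σ                  1,340.8124    11,128.7638
Price P = Σ PV = 1,340.8124.
Macaulay duration = Σ(t·PV) / P = 11,128.7638 / 1,340.8124 = 8.30002 half-year periods.
In years: 8.30002 / 2 = 4.15001 years.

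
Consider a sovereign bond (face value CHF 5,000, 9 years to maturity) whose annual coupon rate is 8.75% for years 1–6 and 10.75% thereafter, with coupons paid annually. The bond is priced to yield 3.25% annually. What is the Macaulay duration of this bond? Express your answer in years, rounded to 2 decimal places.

7.04 years

Periodic yield y = 0.0325. Discount each cash flow and weight by its year:
  t   CF        PV=CF/(1+0.0325)^t    t·PV
  1       437.50       423.7288       423.7288
  2       437.50       410.3911       820.7822
  3       437.50       397.4732     1,192.4197
  4       437.50       384.9620     1,539.8478
  5       437.50       372.8445     1,864.2226
  6       437.50       361.1085     2,166.6509
  7       537.50       429.6829     3,007.7801
  8       537.50       416.1577     3,329.2620
  9     5,537.50     4,152.4384    37,371.9454
  Σ                  7,348.7871    51,716.6395
Price P = Σ PV = 7,348.7871.
Macaulay duration = Σ(t·PV) / P = 51,716.6395 / 7,348.7871 = 7.03744 years.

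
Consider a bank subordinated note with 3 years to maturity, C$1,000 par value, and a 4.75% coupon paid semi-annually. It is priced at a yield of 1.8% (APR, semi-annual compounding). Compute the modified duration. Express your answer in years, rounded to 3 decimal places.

Periodic yield y = 0.009. First find Macaulay duration:
  t   CF        PV=CF/(1+0.009)^t    t·PV
  1        23.75        23.5382        23.5382
  2        23.75        23.3282        46.6564
  3        23.75        23.1201        69.3604
  4        23.75        22.9139        91.6556
  5        23.75        22.7095       113.5476
  6     1,023.75       970.1679     5,821.0076
  Σ                  1,085.7778     6,165.7657
P = 1,085.7778; Macaulay duration = 6,165.7657 / 1,085.7778 = 5.67866 half-year periods = 2.83933 years.
Modified duration = D_Mac / (1 + y) = 2.83933 / 1.009 = 2.81401 years.

2.814 years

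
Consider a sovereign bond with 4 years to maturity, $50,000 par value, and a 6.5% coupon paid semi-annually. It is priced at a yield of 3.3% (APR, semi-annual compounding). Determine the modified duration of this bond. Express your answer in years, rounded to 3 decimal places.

Periodic yield y = 0.0165. First find Macaulay duration:
  t   CF        PV=CF/(1+0.0165)^t    t·PV
  1     1,625.00     1,598.6227     1,598.6227
  2     1,625.00     1,572.6736     3,145.3472
  3     1,625.00     1,547.1457     4,641.4371
  4     1,625.00     1,522.0322     6,088.1287
  5     1,625.00     1,497.3263     7,486.6315
  6     1,625.00     1,473.0214     8,838.1286
  7     1,625.00     1,449.1111    10,143.7777
  8    51,625.00    45,289.8624   362,318.8989
  Σ                 55,949.7954   404,260.9725
P = 55,949.7954; Macaulay duration = 404,260.9725 / 55,949.7954 = 7.22542 half-year periods = 3.61271 years.
Modified duration = D_Mac / (1 + y) = 3.61271 / 1.0165 = 3.55407 years.

3.554 years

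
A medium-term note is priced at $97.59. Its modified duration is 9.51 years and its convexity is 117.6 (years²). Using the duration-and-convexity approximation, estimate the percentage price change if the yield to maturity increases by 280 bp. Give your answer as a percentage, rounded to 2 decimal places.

Duration effect: -D_mod·Δy = -9.51 × (+0.028) = -0.266280
Convexity effect: ½·C·(Δy)² = 0.5 × 117.6 × (0.028)² = +0.0460992
ΔP/P ≈ -0.266280 + 0.0460992 = -0.2201808
= -22.01808%.

-22.02%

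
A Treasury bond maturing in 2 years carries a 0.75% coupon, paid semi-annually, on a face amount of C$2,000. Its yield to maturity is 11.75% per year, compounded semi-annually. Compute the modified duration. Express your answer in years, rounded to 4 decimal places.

Periodic yield y = 0.05875. First find Macaulay duration:
  t   CF        PV=CF/(1+0.05875)^t    t·PV
  1         7.50         7.0838         7.0838
  2         7.50         6.6907        13.3815
  3         7.50         6.3195        18.9584
  4     2,007.50     1,597.6508     6,390.6032
  Σ                  1,617.7448     6,430.0269
P = 1,617.7448; Macaulay duration = 6,430.0269 / 1,617.7448 = 3.97469 half-year periods = 1.98734 years.
Modified duration = D_Mac / (1 + y) = 1.98734 / 1.05875 = 1.87707 years.

1.8771 years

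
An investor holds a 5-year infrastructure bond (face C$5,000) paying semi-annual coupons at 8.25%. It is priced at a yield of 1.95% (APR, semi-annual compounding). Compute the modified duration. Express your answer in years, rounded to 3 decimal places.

4.269 years

Periodic yield y = 0.00975. First find Macaulay duration:
  t   CF        PV=CF/(1+0.00975)^t    t·PV
  1       206.25       204.2585       204.2585
  2       206.25       202.2862       404.5724
  3       206.25       200.3329       600.9988
  4       206.25       198.3986       793.5942
  5       206.25       196.4828       982.4142
  6       206.25       194.5856     1,167.5138
  7       206.25       192.7067     1,348.9472
  8       206.25       190.8460     1,526.7680
  9       206.25       189.0032     1,701.0290
  10    5,206.25     4,724.8323    47,248.3232
  Σ                  6,493.7329    55,978.4194
P = 6,493.7329; Macaulay duration = 55,978.4194 / 6,493.7329 = 8.62038 half-year periods = 4.31019 years.
Modified duration = D_Mac / (1 + y) = 4.31019 / 1.00975 = 4.26857 years.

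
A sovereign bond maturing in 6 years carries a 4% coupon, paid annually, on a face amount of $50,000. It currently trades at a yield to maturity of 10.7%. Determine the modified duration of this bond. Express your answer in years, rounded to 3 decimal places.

4.817 years

Periodic yield y = 0.107. First find Macaulay duration:
  t   CF        PV=CF/(1+0.107)^t    t·PV
  1     2,000.00     1,806.6847     1,806.6847
  2     2,000.00     1,632.0549     3,264.1097
  3     2,000.00     1,474.3043     4,422.9129
  4     2,000.00     1,331.8015     5,327.2062
  5     2,000.00     1,203.0728     6,015.3638
  6    52,000.00    28,256.4513   169,538.7078
  Σ                 35,704.3695   190,374.9851
P = 35,704.3695; Macaulay duration = 190,374.9851 / 35,704.3695 = 5.33198 years.
Modified duration = D_Mac / (1 + y) = 5.33198 / 1.107 = 4.81660 years.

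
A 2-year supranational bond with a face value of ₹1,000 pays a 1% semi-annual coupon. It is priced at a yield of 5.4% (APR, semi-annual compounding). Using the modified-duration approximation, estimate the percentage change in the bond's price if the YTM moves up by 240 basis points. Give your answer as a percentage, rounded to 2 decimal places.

-4.64%

Periodic yield y = 0.027. Modified duration first:
  t   CF        PV=CF/(1+0.027)^t    t·PV
  1         5.00         4.8685         4.8685
  2         5.00         4.7406         9.4811
  3         5.00         4.6159        13.8478
  4     1,005.00       903.4087     3,613.6350
  Σ                    917.6338     3,641.8324
P = 917.6338; D_Mac = 3.96872 half-year periods = 1.98436 yrs; D_mod = 1.98436/(1+0.027) = 1.93219 yrs.
ΔP/P ≈ -D_mod · Δy = -1.93219 × (+0.024) = -0.046373 = -4.6373%.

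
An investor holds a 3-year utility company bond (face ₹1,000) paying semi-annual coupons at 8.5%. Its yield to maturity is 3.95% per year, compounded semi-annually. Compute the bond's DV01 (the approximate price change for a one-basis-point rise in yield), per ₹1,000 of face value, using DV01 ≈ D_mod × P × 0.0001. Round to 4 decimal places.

₹0.3018

Periodic yield y = 0.01975.
  t   CF        PV=CF/(1+0.01975)^t    t·PV
  1        42.50        41.6769        41.6769
  2        42.50        40.8697        81.7394
  3        42.50        40.0782       120.2345
  4        42.50        39.3019       157.2078
  5        42.50        38.5408       192.7038
  6     1,042.50       927.0727     5,562.4360
  Σ                  1,127.5401     6,155.9984
P = 1,127.5401; D_Mac = 5.45967 half-year periods = 2.72984 yrs; D_mod = 2.67697 yrs.
DV01 ≈ 2.67697 × 1,127.5401 × 0.0001 = 0.301839.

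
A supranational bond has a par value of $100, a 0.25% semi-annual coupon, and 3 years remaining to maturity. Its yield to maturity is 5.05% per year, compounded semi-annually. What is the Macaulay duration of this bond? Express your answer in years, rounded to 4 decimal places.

Periodic yield y = 0.02525. Discount each cash flow and weight by its period:
  t   CF        PV=CF/(1+0.02525)^t    t·PV
  1        0.125         0.1219         0.1219
  2        0.125         0.1189         0.2378
  3        0.125         0.1160         0.3480
  4        0.125         0.1131         0.4525
  5        0.125         0.1103         0.5517
  6      100.125        86.2112       517.2674
  Σ                     86.7915       518.9794
Price P = Σ PV = 86.7915.
Macaulay duration = Σ(t·PV) / P = 518.9794 / 86.7915 = 5.97961 half-year periods.
In years: 5.97961 / 2 = 2.98980 years.

2.9898 years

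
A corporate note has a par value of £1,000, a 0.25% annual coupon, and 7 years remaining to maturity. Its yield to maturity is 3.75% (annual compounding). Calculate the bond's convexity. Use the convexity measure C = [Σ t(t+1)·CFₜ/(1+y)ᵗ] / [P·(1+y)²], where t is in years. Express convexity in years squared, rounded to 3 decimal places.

With y = 0.0375:
  t   CF        PV=CF/(1+0.0375)^t    t·PV        t(t+1)·PV
  1         2.50         2.4096         2.4096           4.8193
  2         2.50         2.3225         4.6451          13.9353
  3         2.50         2.2386         6.7158          26.8632
  4         2.50         2.1577         8.6307          43.1537
  5         2.50         2.0797        10.3985          62.3908
  6         2.50         2.0045        12.0271          84.1900
  7     1,002.50       774.7608     5,423.3257      43,386.6053
  Σ                    787.9735     5,468.1525      43,621.9575
P = 787.9735.
Convexity = Σ t(t+1)·PV / [P·(1+y)²] = 43,621.9575 / (787.9735 × 1.076406) = 51.43010.

51.430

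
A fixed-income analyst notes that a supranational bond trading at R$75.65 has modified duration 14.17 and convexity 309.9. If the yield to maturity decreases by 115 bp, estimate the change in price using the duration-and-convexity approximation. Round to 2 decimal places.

+R$13.88

Duration effect: -D_mod·Δy = -14.17 × (-0.0115) = +0.162955
Convexity effect: ½·C·(Δy)² = 0.5 × 309.9 × (-0.0115)² = +0.0204921375
ΔP/P ≈ +0.162955 + 0.0204921375 = +0.1834471375
ΔP ≈ 75.65 × (+0.1834471375) = +13.877775951875.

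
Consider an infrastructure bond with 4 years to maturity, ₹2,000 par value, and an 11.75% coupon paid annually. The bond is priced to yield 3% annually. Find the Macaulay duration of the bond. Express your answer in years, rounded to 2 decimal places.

Periodic yield y = 0.03. Discount each cash flow and weight by its year:
  t   CF        PV=CF/(1+0.03)^t    t·PV
  1       235.00       228.1553       228.1553
  2       235.00       221.5100       443.0201
  3       235.00       215.0583       645.1749
  4     2,235.00     1,985.7686     7,943.0742
  Σ                  2,650.4922     9,259.4245
Price P = Σ PV = 2,650.4922.
Macaulay duration = Σ(t·PV) / P = 9,259.4245 / 2,650.4922 = 3.49347 years.

3.49 years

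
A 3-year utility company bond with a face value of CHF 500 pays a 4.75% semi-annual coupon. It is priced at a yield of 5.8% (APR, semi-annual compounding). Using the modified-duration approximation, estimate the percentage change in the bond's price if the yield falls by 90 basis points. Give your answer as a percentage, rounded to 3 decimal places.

+2.474%

Periodic yield y = 0.029. Modified duration first:
  t   CF        PV=CF/(1+0.029)^t    t·PV
  1       11.875        11.5403        11.5403
  2       11.875        11.2151        22.4302
  3       11.875        10.8990        32.6971
  4       11.875        10.5919        42.3674
  5       11.875        10.2934        51.4668
  6      511.875       431.1930     2,587.1578
  Σ                    485.7326     2,747.6596
P = 485.7326; D_Mac = 5.65673 half-year periods = 2.82837 yrs; D_mod = 2.82837/(1+0.029) = 2.74866 yrs.
ΔP/P ≈ -D_mod · Δy = -2.74866 × (-0.009) = +0.024738 = +2.4738%.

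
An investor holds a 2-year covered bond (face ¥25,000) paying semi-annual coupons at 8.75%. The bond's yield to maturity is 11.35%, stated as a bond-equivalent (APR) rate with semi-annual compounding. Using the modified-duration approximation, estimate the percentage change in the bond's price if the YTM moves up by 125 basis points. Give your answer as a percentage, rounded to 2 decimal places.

-2.22%

Periodic yield y = 0.05675. Modified duration first:
  t   CF        PV=CF/(1+0.05675)^t    t·PV
  1     1,093.75     1,035.0130     1,035.0130
  2     1,093.75       979.4303     1,958.8607
  3     1,093.75       926.8326     2,780.4978
  4    26,093.75    20,924.1330    83,696.5319
  Σ                 23,865.4089    89,470.9033
P = 23,865.4089; D_Mac = 3.74898 half-year periods = 1.87449 yrs; D_mod = 1.87449/(1+0.05675) = 1.77382 yrs.
ΔP/P ≈ -D_mod · Δy = -1.77382 × (+0.0125) = -0.022173 = -2.2173%.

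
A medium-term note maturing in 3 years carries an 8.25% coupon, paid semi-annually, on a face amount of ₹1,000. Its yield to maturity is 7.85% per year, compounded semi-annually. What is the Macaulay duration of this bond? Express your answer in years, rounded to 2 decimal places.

2.72 years

Periodic yield y = 0.03925. Discount each cash flow and weight by its period:
  t   CF        PV=CF/(1+0.03925)^t    t·PV
  1        41.25        39.6921        39.6921
  2        41.25        38.1930        76.3860
  3        41.25        36.7506       110.2517
  4        41.25        35.3626       141.4503
  5        41.25        34.0270       170.1350
  6     1,041.25       826.4847     4,958.9082
  Σ                  1,010.5099     5,496.8233
Price P = Σ PV = 1,010.5099.
Macaulay duration = Σ(t·PV) / P = 5,496.8233 / 1,010.5099 = 5.43965 half-year periods.
In years: 5.43965 / 2 = 2.71983 years.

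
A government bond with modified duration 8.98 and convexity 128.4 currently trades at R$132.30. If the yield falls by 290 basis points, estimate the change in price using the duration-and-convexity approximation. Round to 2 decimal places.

Duration effect: -D_mod·Δy = -8.98 × (-0.029) = +0.260420
Convexity effect: ½·C·(Δy)² = 0.5 × 128.4 × (-0.029)² = +0.0539922
ΔP/P ≈ +0.260420 + 0.0539922 = +0.3144122
ΔP ≈ 132.30 × (+0.3144122) = +41.59673406.

+R$41.60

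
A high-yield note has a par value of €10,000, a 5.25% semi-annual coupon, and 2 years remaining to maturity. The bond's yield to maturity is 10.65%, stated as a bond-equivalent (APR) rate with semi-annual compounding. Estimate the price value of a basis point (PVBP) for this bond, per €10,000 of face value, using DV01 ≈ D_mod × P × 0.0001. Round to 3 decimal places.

€1.650

Periodic yield y = 0.05325.
  t   CF        PV=CF/(1+0.05325)^t    t·PV
  1       262.50       249.2286       249.2286
  2       262.50       236.6281       473.2563
  3       262.50       224.6647       673.9942
  4    10,262.50     8,339.2559    33,357.0235
  Σ                  9,049.7773    34,753.5025
P = 9,049.7773; D_Mac = 3.84026 half-year periods = 1.92013 yrs; D_mod = 1.82305 yrs.
DV01 ≈ 1.82305 × 9,049.7773 × 0.0001 = 1.649822.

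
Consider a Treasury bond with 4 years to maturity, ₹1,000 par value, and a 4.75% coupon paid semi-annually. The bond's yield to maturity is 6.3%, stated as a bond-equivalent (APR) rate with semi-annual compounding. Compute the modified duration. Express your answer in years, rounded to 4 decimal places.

3.5669 years

Periodic yield y = 0.0315. First find Macaulay duration:
  t   CF        PV=CF/(1+0.0315)^t    t·PV
  1        23.75        23.0247        23.0247
  2        23.75        22.3216        44.6432
  3        23.75        21.6399        64.9198
  4        23.75        20.9791        83.9164
  5        23.75        20.3384       101.6922
  6        23.75        19.7173       118.3040
  7        23.75        19.1152       133.8064
  8     1,023.75       798.8037     6,390.4294
  Σ                    945.9400     6,960.7361
P = 945.9400; Macaulay duration = 6,960.7361 / 945.9400 = 7.35854 half-year periods = 3.67927 years.
Modified duration = D_Mac / (1 + y) = 3.67927 / 1.0315 = 3.56691 years.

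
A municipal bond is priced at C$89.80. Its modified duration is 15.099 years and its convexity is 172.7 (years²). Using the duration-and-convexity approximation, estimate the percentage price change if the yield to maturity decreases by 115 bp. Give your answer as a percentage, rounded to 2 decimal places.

+18.51%

Duration effect: -D_mod·Δy = -15.099 × (-0.0115) = +0.1736385
Convexity effect: ½·C·(Δy)² = 0.5 × 172.7 × (-0.0115)² = +0.0114197875
ΔP/P ≈ +0.1736385 + 0.0114197875 = +0.1850582875
= +18.50582875%.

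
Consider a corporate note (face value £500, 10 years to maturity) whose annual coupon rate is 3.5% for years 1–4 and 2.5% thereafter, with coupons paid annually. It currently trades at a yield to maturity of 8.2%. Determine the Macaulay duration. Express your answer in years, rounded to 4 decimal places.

8.3092 years

Periodic yield y = 0.082. Discount each cash flow and weight by its year:
  t   CF        PV=CF/(1+0.082)^t    t·PV
  1        17.50        16.1738        16.1738
  2        17.50        14.9480        29.8960
  3        17.50        13.8152        41.4455
  4        17.50        12.7682        51.0727
  5        12.50         8.4290        42.1448
  6        12.50         7.7902        46.7410
  7        12.50         7.1998        50.3985
  8        12.50         6.6541        53.2331
  9        12.50         6.1499        55.3487
  10      512.50       233.0351     2,330.3506
  Σ                    326.9631     2,716.8046
Price P = Σ PV = 326.9631.
Macaulay duration = Σ(t·PV) / P = 2,716.8046 / 326.9631 = 8.30921 years.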